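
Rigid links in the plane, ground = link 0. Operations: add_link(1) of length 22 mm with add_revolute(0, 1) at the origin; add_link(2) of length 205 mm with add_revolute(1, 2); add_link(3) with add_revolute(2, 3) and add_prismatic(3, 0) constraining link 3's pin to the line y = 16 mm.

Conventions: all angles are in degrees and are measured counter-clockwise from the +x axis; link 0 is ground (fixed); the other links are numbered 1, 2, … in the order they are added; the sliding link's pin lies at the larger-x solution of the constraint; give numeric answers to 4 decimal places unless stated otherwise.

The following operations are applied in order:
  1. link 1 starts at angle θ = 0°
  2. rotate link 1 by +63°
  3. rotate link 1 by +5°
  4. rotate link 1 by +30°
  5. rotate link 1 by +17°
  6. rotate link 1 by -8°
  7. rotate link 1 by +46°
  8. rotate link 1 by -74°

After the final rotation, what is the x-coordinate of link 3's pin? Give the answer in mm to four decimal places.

geometry: r = 22 mm, L = 205 mm, e = 16 mm; θ starts at 0°
rotate link 1 by +63°: θ ← 0° +63° = 63°
rotate link 1 by +5°: θ ← 63° +5° = 68°
rotate link 1 by +30°: θ ← 68° +30° = 98°
rotate link 1 by +17°: θ ← 98° +17° = 115°
rotate link 1 by -8°: θ ← 115° -8° = 107°
rotate link 1 by +46°: θ ← 107° +46° = 153°
rotate link 1 by -74°: θ ← 153° -74° = 79°
crank pin P = (r cos θ, r sin θ) = (4.197798, 21.595798)
h = r sin θ − e = 21.595798 − 16 = 5.595798
x = r cos θ + √(L² − h²) = 4.197798 + 204.923613 = 209.121411

209.1214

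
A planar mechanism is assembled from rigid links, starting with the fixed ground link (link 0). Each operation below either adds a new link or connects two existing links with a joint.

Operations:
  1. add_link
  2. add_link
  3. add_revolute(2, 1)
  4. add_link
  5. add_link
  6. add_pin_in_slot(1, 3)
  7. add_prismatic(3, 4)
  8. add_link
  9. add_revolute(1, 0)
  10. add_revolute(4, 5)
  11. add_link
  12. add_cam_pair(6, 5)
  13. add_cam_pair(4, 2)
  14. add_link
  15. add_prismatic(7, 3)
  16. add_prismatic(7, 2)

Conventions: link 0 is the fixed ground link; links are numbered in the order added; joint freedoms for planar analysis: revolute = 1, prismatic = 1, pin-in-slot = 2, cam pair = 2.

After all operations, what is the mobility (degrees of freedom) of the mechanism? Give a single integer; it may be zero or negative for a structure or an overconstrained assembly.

link 0 = ground. State L|J1|J2 = 1|0|0
+link1  2|0|0
+link2  3|0|0
R(2,1) f=1→J1  3|1|0
+link3  4|1|0
+link4  5|1|0
PS(1,3) f=2→J2  5|1|1
P(3,4) f=1→J1  5|2|1
+link5  6|2|1
R(1,0) f=1→J1  6|3|1
R(4,5) f=1→J1  6|4|1
+link6  7|4|1
C(6,5) f=2→J2  7|4|2
C(4,2) f=2→J2  7|4|3
+link7  8|4|3
P(7,3) f=1→J1  8|5|3
P(7,2) f=1→J1  8|6|3
M = 3(8−1)−2·6−3 = 21−12−3 = 6

M = 6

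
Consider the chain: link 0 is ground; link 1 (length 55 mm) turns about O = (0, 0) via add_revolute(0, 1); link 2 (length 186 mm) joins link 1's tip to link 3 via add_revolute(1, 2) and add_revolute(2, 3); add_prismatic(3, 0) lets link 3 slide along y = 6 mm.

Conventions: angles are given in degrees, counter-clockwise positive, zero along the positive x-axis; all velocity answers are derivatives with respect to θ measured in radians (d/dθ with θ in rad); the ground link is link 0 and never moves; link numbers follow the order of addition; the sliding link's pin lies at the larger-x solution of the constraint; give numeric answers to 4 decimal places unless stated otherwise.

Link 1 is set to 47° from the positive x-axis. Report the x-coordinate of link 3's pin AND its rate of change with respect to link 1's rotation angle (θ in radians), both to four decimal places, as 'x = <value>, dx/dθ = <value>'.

geometry: r = 55 mm, L = 186 mm, e = 6 mm
crank pin P = (r cos θ, r sin θ) = (37.509910, 40.224454)
h = r sin θ − e = 40.224454 − 6 = 34.224454
x = r cos θ + √(L² − h²) = 37.509910 + 182.824196 = 220.334106
dx/dθ = −r sin θ − h·r cos θ/√(L² − h²) (θ in radians; h = 34.224454) = -47.246260

x = 220.3341, dx/dθ = -47.2463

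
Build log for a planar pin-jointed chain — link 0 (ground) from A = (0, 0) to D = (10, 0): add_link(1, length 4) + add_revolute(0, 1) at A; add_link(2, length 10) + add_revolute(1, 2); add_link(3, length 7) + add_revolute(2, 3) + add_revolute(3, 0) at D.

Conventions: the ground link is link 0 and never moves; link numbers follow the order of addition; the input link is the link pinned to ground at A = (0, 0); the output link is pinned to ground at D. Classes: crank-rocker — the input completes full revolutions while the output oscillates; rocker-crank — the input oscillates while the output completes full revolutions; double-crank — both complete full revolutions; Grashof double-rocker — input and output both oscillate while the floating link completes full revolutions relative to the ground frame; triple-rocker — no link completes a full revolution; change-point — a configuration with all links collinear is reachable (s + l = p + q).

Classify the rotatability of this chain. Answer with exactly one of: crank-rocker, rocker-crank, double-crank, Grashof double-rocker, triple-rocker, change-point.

lengths: ground=10, input=4, coupler=10, output=7
sorted: s=4 (shortest), l=10 (longest), p+q=17
s + l = 14 vs p + q = 17
s + l < p + q (Grashof) with shortest = input link → crank-rocker

crank-rocker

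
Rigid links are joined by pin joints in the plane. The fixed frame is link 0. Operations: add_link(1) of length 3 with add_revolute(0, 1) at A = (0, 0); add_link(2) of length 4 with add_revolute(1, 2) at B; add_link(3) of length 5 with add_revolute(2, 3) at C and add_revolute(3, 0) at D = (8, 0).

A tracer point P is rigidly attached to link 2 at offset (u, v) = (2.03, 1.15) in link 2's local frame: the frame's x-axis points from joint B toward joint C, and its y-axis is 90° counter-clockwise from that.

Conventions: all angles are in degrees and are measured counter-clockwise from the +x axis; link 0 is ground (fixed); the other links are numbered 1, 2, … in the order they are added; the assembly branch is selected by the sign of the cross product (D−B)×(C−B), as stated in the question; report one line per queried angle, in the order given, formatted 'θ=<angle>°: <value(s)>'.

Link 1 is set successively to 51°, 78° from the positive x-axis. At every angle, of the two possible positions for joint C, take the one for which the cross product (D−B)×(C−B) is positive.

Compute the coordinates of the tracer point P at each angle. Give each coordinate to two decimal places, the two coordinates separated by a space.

A=(0,0), D=(8.00,0)
θ=51°: B = A + 3.00·(cos51°, sin51°) = (1.8880, 2.3314)
θ=51°: |BD| = 6.5416
θ=51°: circle(B,4.00) ∩ circle(D,5.00): a=2.5829, h=3.0543
θ=51°:   candidates: C₊=(5.3898,4.2646) cross=19.980; C₋=(3.2127,-1.4428) cross=-19.980
θ=51°:   branch + wants cross > 0 → take C=(5.3898,4.2646) (cross=19.980)
θ=51°: ex = (C−B)/|BC| = (0.8755,0.4833); ey = (-0.4833,0.8755)
θ=51°: P = B + 2.03·ex + 1.15·ey = (3.1094,4.3193)
θ=78°: B = A + 3.00·(cos78°, sin78°) = (0.6237, 2.9344)
θ=78°: |BD| = 7.9385
θ=78°: circle(B,4.00) ∩ circle(D,5.00): a=3.4024, h=2.1032
θ=78°:   candidates: C₊=(4.5626,3.6310) cross=16.697; C₋=(3.0077,-0.2775) cross=-16.697
θ=78°:   branch + wants cross > 0 → take C=(4.5626,3.6310) (cross=16.697)
θ=78°: ex = (C−B)/|BC| = (0.9847,0.1741); ey = (-0.1741,0.9847)
θ=78°: P = B + 2.03·ex + 1.15·ey = (2.4224,4.4204)

θ=51°: 3.11 4.32
θ=78°: 2.42 4.42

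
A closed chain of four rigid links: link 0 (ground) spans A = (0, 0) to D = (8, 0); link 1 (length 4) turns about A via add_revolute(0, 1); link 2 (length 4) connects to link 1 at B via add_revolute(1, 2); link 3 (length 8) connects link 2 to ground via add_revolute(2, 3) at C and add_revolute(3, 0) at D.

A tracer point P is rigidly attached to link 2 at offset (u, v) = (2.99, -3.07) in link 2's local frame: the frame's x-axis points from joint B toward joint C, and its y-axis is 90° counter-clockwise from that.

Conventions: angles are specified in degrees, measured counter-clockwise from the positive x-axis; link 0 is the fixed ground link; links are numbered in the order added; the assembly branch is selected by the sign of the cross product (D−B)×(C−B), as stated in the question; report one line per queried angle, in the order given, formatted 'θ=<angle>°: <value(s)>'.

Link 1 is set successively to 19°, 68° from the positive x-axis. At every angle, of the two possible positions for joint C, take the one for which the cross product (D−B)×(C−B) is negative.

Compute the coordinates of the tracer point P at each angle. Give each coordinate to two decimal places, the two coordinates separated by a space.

A=(0,0), D=(8.00,0)
θ=19°: B = A + 4.00·(cos19°, sin19°) = (3.7821, 1.3023)
θ=19°: |BD| = 4.4144
θ=19°: circle(B,4.00) ∩ circle(D,8.00): a=-3.2296, h=2.3601
θ=19°:   candidates: C₊=(1.3925,4.5100) cross=10.418; C₋=(0.0000,0.0000) cross=-10.418
θ=19°:   branch - wants cross < 0 → take C=(0.0000,0.0000) (cross=-10.418)
θ=19°: ex = (C−B)/|BC| = (-0.9455,-0.3256); ey = (0.3256,-0.9455)
θ=19°: P = B + 2.99·ex + -3.07·ey = (-0.0445,3.2316)
θ=68°: B = A + 4.00·(cos68°, sin68°) = (1.4984, 3.7087)
θ=68°: |BD| = 7.4850
θ=68°: circle(B,4.00) ∩ circle(D,8.00): a=0.5361, h=3.9639
θ=68°:   candidates: C₊=(3.9282,6.8862) cross=29.670; C₋=(-0.0000,0.0000) cross=-29.670
θ=68°:   branch - wants cross < 0 → take C=(-0.0000,0.0000) (cross=-29.670)
θ=68°: ex = (C−B)/|BC| = (-0.3746,-0.9272); ey = (0.9272,-0.3746)
θ=68°: P = B + 2.99·ex + -3.07·ey = (-2.4681,2.0865)

θ=19°: -0.04 3.23
θ=68°: -2.47 2.09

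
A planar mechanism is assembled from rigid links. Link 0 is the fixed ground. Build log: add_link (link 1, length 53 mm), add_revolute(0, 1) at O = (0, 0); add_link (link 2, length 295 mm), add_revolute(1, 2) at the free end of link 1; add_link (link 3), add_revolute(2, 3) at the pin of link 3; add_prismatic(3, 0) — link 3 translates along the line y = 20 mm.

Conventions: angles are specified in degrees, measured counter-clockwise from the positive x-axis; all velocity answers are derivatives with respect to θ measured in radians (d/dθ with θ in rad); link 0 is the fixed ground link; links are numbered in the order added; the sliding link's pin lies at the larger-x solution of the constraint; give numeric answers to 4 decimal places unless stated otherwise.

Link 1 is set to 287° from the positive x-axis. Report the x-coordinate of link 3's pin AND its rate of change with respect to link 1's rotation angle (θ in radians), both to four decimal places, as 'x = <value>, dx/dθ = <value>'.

geometry: r = 53 mm, L = 295 mm, e = 20 mm
crank pin P = (r cos θ, r sin θ) = (15.495700, -50.684152)
h = r sin θ − e = -50.684152 − 20 = -70.684152
x = r cos θ + √(L² − h²) = 15.495700 + 286.406618 = 301.902318
dx/dθ = −r sin θ − h·r cos θ/√(L² − h²) (θ in radians; h = -70.684152) = 54.508437

x = 301.9023, dx/dθ = 54.5084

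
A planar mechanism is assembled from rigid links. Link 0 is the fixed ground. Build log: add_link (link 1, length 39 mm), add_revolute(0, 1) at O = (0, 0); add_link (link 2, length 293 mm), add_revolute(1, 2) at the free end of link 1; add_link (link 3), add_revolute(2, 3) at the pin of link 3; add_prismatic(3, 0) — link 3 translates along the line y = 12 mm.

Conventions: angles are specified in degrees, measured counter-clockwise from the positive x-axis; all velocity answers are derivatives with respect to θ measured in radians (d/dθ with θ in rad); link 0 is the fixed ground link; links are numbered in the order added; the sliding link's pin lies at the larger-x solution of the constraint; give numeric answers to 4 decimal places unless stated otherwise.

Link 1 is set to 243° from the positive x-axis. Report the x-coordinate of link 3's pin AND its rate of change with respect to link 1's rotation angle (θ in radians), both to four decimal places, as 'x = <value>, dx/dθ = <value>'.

geometry: r = 39 mm, L = 293 mm, e = 12 mm
crank pin P = (r cos θ, r sin θ) = (-17.705629, -34.749254)
h = r sin θ − e = -34.749254 − 12 = -46.749254
x = r cos θ + √(L² − h²) = -17.705629 + 289.246447 = 271.540818
dx/dθ = −r sin θ − h·r cos θ/√(L² − h²) (θ in radians; h = -46.749254) = 31.887594

x = 271.5408, dx/dθ = 31.8876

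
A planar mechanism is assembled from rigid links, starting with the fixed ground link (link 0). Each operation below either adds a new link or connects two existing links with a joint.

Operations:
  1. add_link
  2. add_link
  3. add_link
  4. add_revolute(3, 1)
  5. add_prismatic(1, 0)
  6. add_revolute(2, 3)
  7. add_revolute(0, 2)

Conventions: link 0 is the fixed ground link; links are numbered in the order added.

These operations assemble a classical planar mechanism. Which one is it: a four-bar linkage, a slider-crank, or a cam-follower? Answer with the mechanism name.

links: 4 (incl. ground); joints: 3 revolute, 1 prismatic, 0 higher (cam) pair, forming one closed loop
4 links, 3 revolutes + 1 prismatic in one loop → slider-crank

slider-crank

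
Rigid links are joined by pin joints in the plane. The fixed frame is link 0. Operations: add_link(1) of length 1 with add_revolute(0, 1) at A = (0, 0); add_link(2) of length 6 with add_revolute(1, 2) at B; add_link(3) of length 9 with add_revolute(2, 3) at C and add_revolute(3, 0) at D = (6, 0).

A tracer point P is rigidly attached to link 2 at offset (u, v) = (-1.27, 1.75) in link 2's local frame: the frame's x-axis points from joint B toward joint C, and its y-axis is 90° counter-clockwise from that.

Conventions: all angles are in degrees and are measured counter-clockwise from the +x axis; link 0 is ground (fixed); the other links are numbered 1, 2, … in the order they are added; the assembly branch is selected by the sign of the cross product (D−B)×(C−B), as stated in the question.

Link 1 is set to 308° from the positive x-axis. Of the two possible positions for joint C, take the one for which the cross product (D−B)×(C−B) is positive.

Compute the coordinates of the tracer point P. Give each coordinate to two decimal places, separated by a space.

A=(0,0), D=(6.00,0)
B = A + 1.00·(cos308°, sin308°) = (0.6157, -0.7880)
|BD| = 5.4417
circle(B,6.00) ∩ circle(D,9.00): a=-1.4139, h=5.8310
  candidates: C₊=(-1.6277,4.7768) cross=31.731; C₋=(0.0611,-6.7623) cross=-31.731
  branch + wants cross > 0 → take C=(-1.6277,4.7768) (cross=31.731)
ex = (C−B)/|BC| = (-0.3739,0.9275); ey = (-0.9275,-0.3739)
P = B + -1.27·ex + 1.75·ey = (-0.5326,-2.6202)

-0.53 -2.62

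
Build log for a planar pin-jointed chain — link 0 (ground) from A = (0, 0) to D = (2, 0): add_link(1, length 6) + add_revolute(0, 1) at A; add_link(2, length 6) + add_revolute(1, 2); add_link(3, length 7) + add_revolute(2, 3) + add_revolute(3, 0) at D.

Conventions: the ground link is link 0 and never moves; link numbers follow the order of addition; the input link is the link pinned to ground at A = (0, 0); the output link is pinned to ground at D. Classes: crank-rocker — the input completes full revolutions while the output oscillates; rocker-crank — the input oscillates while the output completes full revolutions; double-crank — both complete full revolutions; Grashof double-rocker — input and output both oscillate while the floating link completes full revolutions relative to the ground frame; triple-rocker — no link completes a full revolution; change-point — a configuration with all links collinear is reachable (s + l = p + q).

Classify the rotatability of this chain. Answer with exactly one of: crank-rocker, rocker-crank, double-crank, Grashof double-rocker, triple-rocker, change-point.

lengths: ground=2, input=6, coupler=6, output=7
sorted: s=2 (shortest), l=7 (longest), p+q=12
s + l = 9 vs p + q = 12
s + l < p + q (Grashof) with shortest = ground link → double-crank

double-crank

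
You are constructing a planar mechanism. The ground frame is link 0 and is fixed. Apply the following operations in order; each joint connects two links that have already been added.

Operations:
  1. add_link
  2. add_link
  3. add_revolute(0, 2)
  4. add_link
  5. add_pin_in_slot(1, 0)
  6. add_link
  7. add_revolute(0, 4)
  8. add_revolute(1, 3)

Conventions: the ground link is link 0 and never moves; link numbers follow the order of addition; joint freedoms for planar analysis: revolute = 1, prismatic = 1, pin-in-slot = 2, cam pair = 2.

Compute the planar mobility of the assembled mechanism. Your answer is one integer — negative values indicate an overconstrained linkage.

L=1 J1=0 J2=0
add link → L=2 J1=0 J2=0
add link → L=3 J1=0 J2=0
R@0,2 dof=1 J1 → L=3 J1=1 J2=0
add link → L=4 J1=1 J2=0
PS@1,0 dof=2 J2 → L=4 J1=1 J2=1
add link → L=5 J1=1 J2=1
R@0,4 dof=1 J1 → L=5 J1=2 J2=1
R@1,3 dof=1 J1 → L=5 J1=3 J2=1
M=3(L−1)−2J1−J2=3·4−2·3−1=5

M = 5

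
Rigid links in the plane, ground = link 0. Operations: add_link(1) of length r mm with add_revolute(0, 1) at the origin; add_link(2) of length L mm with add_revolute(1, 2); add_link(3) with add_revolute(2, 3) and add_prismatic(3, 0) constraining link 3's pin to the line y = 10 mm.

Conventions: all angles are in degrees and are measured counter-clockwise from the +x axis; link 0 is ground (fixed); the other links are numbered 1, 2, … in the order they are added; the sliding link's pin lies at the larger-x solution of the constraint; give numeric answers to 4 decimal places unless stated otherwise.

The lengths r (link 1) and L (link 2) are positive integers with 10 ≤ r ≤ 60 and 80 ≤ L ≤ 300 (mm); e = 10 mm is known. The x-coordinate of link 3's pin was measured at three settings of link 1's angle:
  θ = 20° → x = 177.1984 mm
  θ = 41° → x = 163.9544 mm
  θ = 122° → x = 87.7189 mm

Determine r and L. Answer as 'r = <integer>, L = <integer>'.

constraint per measurement: (x − r cos θ)² + (r sin θ − e)² = L²
subtracting the θ₁ and θ₂ equations cancels the r² and L² terms:
r = (x₁² − x₂²) / (2[(x₁cos θ₁ + e sin θ₁) − (x₂cos θ₂ + e sin θ₂)]) = 56.9998 → r = 57
L² = (x₁ − r cos θ₁)² + (r sin θ₁ − e)² = 15375.9987 → L = 124.0000 → L = 124
check at θ₃=122°: x = 87.7189 (printed 87.7189) ✓

r = 57, L = 124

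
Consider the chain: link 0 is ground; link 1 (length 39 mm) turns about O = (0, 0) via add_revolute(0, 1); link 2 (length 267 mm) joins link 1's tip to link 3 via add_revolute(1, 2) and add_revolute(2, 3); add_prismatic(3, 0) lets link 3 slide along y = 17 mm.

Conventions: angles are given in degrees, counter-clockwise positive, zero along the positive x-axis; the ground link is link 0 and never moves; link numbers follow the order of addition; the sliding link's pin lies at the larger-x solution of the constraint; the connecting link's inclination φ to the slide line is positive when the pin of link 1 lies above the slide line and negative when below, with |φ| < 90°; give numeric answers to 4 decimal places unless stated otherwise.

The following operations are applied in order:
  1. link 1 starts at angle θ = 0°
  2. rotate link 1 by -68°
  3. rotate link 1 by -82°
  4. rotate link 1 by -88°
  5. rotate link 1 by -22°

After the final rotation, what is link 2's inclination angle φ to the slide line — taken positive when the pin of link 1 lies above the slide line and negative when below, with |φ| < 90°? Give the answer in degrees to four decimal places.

geometry: r = 39 mm, L = 267 mm, e = 17 mm; θ starts at 0°
rotate link 1 by -68°: θ ← 0° -68° = -68°
rotate link 1 by -82°: θ ← -68° -82° = -150°
rotate link 1 by -88°: θ ← -150° -88° = -238°
rotate link 1 by -22°: θ ← -238° -22° = -260°
h = r sin θ − e = 38.407502 − 17 = 21.407502
sin φ = h / L = 21.407502 / 267 = 0.08017791
φ = arcsin(0.08017791) = 4.598792°

4.5988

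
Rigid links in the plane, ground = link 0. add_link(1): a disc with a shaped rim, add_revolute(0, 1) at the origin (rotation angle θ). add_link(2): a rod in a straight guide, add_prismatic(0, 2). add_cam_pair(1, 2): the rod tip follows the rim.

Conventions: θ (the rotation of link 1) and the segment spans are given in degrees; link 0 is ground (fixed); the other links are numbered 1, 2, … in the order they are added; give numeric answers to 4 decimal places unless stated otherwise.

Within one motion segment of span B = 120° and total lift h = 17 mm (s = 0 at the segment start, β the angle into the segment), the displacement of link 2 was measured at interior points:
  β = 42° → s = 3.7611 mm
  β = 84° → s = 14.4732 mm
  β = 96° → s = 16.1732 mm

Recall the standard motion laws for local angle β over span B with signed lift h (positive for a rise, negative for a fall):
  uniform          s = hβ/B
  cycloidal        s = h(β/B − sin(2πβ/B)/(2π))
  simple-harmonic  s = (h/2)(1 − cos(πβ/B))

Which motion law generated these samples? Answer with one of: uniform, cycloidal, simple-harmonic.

candidates at β/B = r: uniform s = h·r (linear in β); cycloidal s = h·(r − sin(2πr)/(2π)); simple-harmonic s = (h/2)(1 − cos(πr))
β=42°: printed 3.7611 | uniform 5.9500, cycloidal 3.7611, simple-harmonic 4.6411
β=84°: printed 14.4732 | uniform 11.9000, cycloidal 14.4732, simple-harmonic 13.4962
β=96°: printed 16.1732 | uniform 13.6000, cycloidal 16.1732, simple-harmonic 15.3766
only one law matches every sample → cycloidal

cycloidal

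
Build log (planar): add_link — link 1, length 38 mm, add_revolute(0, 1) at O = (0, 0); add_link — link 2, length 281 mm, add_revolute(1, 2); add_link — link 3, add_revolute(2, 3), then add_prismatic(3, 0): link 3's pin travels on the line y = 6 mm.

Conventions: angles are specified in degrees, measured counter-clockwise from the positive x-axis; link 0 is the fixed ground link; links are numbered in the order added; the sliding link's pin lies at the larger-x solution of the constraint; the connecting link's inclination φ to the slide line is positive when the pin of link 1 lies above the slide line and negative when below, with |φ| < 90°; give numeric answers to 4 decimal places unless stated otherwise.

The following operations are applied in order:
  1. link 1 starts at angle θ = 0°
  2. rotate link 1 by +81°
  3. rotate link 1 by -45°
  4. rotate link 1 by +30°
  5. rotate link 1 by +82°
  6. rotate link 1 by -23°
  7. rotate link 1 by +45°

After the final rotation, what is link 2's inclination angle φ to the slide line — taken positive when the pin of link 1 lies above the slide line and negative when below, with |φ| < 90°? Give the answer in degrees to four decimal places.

geometry: r = 38 mm, L = 281 mm, e = 6 mm; θ starts at 0°
rotate link 1 by +81°: θ ← 0° +81° = 81°
rotate link 1 by -45°: θ ← 81° -45° = 36°
rotate link 1 by +30°: θ ← 36° +30° = 66°
rotate link 1 by +82°: θ ← 66° +82° = 148°
rotate link 1 by -23°: θ ← 148° -23° = 125°
rotate link 1 by +45°: θ ← 125° +45° = 170°
h = r sin θ − e = 6.598631 − 6 = 0.598631
sin φ = h / L = 0.598631 / 281 = 0.00213036
φ = arcsin(0.00213036) = 0.122061°

0.1221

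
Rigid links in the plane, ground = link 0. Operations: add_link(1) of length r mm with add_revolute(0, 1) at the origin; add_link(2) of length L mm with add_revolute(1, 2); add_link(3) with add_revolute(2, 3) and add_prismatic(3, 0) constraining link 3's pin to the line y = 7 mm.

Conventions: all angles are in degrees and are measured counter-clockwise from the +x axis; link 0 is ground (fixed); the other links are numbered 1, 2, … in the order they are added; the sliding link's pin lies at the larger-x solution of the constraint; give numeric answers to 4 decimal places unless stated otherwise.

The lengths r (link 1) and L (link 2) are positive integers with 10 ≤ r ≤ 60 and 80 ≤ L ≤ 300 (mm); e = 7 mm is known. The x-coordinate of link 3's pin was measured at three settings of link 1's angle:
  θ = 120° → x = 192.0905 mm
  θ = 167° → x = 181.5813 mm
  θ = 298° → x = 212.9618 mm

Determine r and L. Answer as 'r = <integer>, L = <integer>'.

constraint per measurement: (x − r cos θ)² + (r sin θ − e)² = L²
subtracting the θ₁ and θ₂ equations cancels the r² and L² terms:
r = (x₁² − x₂²) / (2[(x₁cos θ₁ + e sin θ₁) − (x₂cos θ₂ + e sin θ₂)]) = 22.9999 → r = 23
L² = (x₁ − r cos θ₁)² + (r sin θ₁ − e)² = 41615.9815 → L = 204.0000 → L = 204
check at θ₃=298°: x = 212.9618 (printed 212.9618) ✓

r = 23, L = 204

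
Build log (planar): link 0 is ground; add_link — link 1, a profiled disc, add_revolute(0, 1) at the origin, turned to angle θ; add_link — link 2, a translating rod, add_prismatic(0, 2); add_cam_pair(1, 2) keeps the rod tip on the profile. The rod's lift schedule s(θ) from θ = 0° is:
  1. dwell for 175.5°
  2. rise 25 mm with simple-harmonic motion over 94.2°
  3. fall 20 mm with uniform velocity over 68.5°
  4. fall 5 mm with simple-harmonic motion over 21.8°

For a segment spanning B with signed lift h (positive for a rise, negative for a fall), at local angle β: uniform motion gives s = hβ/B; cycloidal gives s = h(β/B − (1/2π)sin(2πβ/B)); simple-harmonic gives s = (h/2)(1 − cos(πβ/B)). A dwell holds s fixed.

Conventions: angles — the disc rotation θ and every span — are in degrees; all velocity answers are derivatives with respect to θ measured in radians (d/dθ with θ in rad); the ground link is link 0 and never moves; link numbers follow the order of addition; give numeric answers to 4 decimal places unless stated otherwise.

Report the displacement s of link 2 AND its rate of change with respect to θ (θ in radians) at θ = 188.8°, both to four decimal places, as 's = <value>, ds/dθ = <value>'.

seg 1 [0°–175.5°] dwell: s stays 0.0000
seg 2 [175.5°–269.7°] simple-harmonic, h=25: θ=188.8° here. β=13.3, B=94.2. 25/2·(1 − cos(π·0.1412)) = 1.2096 → s = 1.2096
velocity in seg [175.5°–269.7°] (simple-harmonic), θ in radians: β = 13.3° = 0.2321 rad, B = 94.2° = 1.6441 rad; ds/dθ = (πh/(2B)) sin(πβ/B) = (π·25/(2·1.6441)) sin(π·0.1412) = 10.250543 mm/rad

s = 1.2096, ds/dθ = 10.2505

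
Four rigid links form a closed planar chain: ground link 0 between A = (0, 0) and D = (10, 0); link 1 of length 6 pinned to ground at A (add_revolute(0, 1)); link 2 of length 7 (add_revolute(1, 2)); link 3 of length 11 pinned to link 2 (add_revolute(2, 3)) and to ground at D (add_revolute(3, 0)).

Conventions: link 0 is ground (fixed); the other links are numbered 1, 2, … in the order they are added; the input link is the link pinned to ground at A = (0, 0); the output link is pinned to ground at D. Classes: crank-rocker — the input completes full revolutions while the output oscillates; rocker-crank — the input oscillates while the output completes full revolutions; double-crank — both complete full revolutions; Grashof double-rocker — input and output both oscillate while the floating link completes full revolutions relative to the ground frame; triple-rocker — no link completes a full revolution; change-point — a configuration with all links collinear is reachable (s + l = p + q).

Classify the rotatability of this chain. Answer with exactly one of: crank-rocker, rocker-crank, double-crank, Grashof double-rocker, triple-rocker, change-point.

lengths: ground=10, input=6, coupler=7, output=11
sorted: s=6 (shortest), l=11 (longest), p+q=17
s + l = 17 vs p + q = 17
s + l = p + q → change-point (collinear configuration reachable)

change-point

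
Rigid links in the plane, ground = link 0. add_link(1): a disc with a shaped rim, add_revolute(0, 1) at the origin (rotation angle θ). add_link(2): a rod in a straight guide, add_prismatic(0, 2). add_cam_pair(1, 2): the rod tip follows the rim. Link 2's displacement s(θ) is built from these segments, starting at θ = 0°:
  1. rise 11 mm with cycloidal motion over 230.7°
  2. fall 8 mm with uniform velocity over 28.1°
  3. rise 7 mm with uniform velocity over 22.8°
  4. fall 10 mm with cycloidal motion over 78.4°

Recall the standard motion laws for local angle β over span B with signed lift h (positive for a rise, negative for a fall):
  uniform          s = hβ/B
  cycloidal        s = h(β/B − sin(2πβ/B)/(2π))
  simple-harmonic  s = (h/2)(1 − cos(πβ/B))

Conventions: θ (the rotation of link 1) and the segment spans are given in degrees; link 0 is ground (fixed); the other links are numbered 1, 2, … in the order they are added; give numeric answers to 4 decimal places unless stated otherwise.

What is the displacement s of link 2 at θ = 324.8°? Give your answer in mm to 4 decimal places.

segment 1 (0° to 230.7°, cycloidal, h = 11) is passed completely: s = 0.0000 + (11) = 11.0000
segment 2 (230.7° to 258.8°, uniform, h = -8) is passed completely: s = 11.0000 + (-8) = 3.0000
segment 3 (258.8° to 281.6°, uniform, h = 7) is passed completely: s = 3.0000 + (7) = 10.0000
θ = 324.8° falls in segment 4 (281.6° to 360°, cycloidal, h = -10): β = 324.8 − 281.6 = 43.2°, B = 78.4°; Δs = -10·(0.5510 − sin(2π·0.5510)/(2π)) = -6.0117; s = 10.0000 − 6.0117 = 3.9883

3.9883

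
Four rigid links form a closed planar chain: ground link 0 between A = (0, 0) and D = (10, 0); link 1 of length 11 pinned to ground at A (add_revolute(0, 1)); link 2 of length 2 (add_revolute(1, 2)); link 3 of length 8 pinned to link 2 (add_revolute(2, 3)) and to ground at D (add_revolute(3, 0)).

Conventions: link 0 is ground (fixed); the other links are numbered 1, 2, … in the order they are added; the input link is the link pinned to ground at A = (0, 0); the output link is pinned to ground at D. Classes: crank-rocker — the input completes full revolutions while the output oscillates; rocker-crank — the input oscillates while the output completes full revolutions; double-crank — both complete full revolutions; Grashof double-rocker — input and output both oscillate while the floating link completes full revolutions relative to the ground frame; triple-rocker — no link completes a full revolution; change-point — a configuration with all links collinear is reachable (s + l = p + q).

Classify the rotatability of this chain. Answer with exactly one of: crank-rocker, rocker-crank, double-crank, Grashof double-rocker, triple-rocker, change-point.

lengths: ground=10, input=11, coupler=2, output=8
sorted: s=2 (shortest), l=11 (longest), p+q=18
s + l = 13 vs p + q = 18
s + l < p + q (Grashof) with shortest = coupler link → Grashof double-rocker

Grashof double-rocker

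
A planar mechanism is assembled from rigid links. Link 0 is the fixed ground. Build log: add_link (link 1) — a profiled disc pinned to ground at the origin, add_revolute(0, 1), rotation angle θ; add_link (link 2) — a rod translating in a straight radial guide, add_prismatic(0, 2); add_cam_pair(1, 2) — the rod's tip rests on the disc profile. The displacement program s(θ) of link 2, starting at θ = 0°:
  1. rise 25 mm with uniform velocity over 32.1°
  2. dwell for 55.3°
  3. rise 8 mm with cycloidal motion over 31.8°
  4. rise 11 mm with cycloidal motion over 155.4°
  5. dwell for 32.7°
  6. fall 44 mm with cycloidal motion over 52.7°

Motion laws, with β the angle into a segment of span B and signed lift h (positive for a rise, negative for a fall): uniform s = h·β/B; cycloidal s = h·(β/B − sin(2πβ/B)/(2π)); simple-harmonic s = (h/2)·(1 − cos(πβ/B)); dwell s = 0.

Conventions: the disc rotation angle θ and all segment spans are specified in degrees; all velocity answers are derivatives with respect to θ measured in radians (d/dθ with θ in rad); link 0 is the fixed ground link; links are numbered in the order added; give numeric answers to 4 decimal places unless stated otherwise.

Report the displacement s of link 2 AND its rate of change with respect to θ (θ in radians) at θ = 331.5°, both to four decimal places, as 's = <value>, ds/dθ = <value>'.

seg 1 [0°–32.1°] uniform, h=25: full span → s += 25 → s = 25.0000
seg 2 [32.1°–87.4°] dwell: s stays 25.0000
seg 3 [87.4°–119.2°] cycloidal, h=8: full span → s += 8 → s = 33.0000
seg 4 [119.2°–274.6°] cycloidal, h=11: full span → s += 11 → s = 44.0000
seg 5 [274.6°–307.3°] dwell: s stays 44.0000
seg 6 [307.3°–360°] cycloidal, h=-44: θ=331.5° here. β=24.2, B=52.7. -44·(0.4592 − sin(2π·0.4592)/(2π)) = -18.4295 → s = 25.5705
velocity in seg [307.3°–360°] (cycloidal), θ in radians: β = 24.2° = 0.4224 rad, B = 52.7° = 0.9198 rad; ds/dθ = (h/B)(1 − cos(2πβ/B)) = ((-44)/0.9198)(1 − cos(2π·0.4592)) = -94.111124 mm/rad

s = 25.5705, ds/dθ = -94.1111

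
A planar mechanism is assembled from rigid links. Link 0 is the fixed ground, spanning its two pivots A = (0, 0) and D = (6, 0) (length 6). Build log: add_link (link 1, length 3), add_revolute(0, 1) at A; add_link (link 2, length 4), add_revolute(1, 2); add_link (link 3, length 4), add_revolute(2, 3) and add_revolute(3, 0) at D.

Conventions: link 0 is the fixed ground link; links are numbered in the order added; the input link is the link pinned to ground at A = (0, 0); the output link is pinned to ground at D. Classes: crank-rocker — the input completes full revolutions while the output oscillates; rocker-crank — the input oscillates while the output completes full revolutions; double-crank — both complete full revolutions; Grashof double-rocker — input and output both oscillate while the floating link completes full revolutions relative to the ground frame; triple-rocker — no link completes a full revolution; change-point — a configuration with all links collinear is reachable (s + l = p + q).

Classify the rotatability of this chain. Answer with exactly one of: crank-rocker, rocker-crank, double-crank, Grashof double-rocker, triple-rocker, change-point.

lengths: ground=6, input=3, coupler=4, output=4
sorted: s=3 (shortest), l=6 (longest), p+q=8
s + l = 9 vs p + q = 8
s + l > p + q → non-Grashof → no link fully rotates → triple-rocker

triple-rocker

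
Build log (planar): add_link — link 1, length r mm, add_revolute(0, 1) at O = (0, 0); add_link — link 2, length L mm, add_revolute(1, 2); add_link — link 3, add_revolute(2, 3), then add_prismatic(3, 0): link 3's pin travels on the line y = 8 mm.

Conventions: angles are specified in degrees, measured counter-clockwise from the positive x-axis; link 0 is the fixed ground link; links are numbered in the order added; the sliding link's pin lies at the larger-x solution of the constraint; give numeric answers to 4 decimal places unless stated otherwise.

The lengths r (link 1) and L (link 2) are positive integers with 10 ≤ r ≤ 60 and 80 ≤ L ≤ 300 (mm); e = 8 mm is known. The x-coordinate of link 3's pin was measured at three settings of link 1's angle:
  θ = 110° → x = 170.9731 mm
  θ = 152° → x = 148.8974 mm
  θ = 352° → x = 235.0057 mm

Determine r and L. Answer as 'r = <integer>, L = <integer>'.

constraint per measurement: (x − r cos θ)² + (r sin θ − e)² = L²
subtracting the θ₁ and θ₂ equations cancels the r² and L² terms:
r = (x₁² − x₂²) / (2[(x₁cos θ₁ + e sin θ₁) − (x₂cos θ₂ + e sin θ₂)]) = 45.9999 → r = 46
L² = (x₁ − r cos θ₁)² + (r sin θ₁ − e)² = 36100.0016 → L = 190.0000 → L = 190
check at θ₃=352°: x = 235.0057 (printed 235.0057) ✓

r = 46, L = 190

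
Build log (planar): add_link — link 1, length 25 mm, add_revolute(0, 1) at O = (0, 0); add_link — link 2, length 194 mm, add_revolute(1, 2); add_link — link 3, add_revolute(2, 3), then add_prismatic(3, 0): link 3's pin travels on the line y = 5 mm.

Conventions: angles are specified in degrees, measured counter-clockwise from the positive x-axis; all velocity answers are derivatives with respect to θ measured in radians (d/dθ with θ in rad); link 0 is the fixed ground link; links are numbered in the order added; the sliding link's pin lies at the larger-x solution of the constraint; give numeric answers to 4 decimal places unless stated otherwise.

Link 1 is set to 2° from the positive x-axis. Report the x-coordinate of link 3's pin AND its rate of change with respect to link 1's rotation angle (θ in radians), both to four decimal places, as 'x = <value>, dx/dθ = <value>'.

geometry: r = 25 mm, L = 194 mm, e = 5 mm
crank pin P = (r cos θ, r sin θ) = (24.984771, 0.872487)
h = r sin θ − e = 0.872487 − 5 = -4.127513
x = r cos θ + √(L² − h²) = 24.984771 + 193.956087 = 218.940858
dx/dθ = −r sin θ − h·r cos θ/√(L² − h²) (θ in radians; h = -4.127513) = -0.340795

x = 218.9409, dx/dθ = -0.3408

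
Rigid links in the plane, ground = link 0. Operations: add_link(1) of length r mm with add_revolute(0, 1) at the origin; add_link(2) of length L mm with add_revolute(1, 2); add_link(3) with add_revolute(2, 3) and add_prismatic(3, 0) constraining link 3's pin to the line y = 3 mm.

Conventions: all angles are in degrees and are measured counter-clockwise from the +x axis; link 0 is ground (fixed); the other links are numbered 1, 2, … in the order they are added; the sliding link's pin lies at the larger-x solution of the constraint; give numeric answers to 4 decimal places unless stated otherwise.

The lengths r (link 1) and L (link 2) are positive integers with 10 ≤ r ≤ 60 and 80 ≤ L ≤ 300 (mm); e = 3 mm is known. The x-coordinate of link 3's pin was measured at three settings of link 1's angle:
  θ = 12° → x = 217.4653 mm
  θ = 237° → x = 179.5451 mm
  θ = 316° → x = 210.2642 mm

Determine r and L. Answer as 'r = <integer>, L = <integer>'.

constraint per measurement: (x − r cos θ)² + (r sin θ − e)² = L²
subtracting the θ₁ and θ₂ equations cancels the r² and L² terms:
r = (x₁² − x₂²) / (2[(x₁cos θ₁ + e sin θ₁) − (x₂cos θ₂ + e sin θ₂)]) = 24.0000 → r = 24
L² = (x₁ − r cos θ₁)² + (r sin θ₁ − e)² = 37635.9857 → L = 194.0000 → L = 194
check at θ₃=316°: x = 210.2642 (printed 210.2642) ✓

r = 24, L = 194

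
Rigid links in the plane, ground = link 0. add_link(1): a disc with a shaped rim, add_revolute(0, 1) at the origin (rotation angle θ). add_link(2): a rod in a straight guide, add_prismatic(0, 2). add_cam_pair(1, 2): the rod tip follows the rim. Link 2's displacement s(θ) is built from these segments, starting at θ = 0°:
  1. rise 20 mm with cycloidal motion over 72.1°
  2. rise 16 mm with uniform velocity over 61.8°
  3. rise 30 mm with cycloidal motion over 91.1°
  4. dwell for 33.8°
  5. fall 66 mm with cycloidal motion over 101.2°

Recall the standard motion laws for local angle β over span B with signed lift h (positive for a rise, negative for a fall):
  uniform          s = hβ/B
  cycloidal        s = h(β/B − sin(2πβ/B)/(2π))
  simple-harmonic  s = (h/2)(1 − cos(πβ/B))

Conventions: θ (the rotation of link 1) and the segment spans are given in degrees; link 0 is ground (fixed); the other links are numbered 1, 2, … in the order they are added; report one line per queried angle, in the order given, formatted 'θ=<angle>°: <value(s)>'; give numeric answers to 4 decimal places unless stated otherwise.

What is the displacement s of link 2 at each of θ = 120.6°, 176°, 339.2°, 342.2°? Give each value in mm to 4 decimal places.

segment 1 (0° to 72.1°, cycloidal, h = 20) is passed completely: s = 0.0000 + (20) = 20.0000
θ = 120.6° falls in segment 2 (72.1° to 133.9°, uniform, h = 16): β = 120.6 − 72.1 = 48.5°, B = 61.8°; Δs = 16·48.5/61.8 = 12.5566; s = 20.0000 + 12.5566 = 32.5566
segment 2 (72.1° to 133.9°, uniform, h = 16) is passed completely: s = 20.0000 + (16) = 36.0000
θ = 176° falls in segment 3 (133.9° to 225°, cycloidal, h = 30): β = 176 − 133.9 = 42.1°, B = 91.1°; Δs = 30·(0.4621 − sin(2π·0.4621)/(2π)) = 12.7385; s = 36.0000 + 12.7385 = 48.7385
segment 3 (133.9° to 225°, cycloidal, h = 30) is passed completely: s = 36.0000 + (30) = 66.0000
segment 4 (225° to 258.8°, dwell): s unchanged at 66.0000
θ = 339.2° falls in segment 5 (258.8° to 360°, cycloidal, h = -66): β = 339.2 − 258.8 = 80.4°, B = 101.2°; Δs = -66·(0.7945 − sin(2π·0.7945)/(2π)) = -62.5317; s = 66.0000 − 62.5317 = 3.4683
θ = 342.2° falls in segment 5 (258.8° to 360°, cycloidal, h = -66): β = 342.2 − 258.8 = 83.4°, B = 101.2°; Δs = -66·(0.8241 − sin(2π·0.8241)/(2π)) = -63.7771; s = 66.0000 − 63.7771 = 2.2229

θ=120.6°: 32.5566
θ=176°: 48.7385
θ=339.2°: 3.4683
θ=342.2°: 2.2229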